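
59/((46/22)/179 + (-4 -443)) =-0.13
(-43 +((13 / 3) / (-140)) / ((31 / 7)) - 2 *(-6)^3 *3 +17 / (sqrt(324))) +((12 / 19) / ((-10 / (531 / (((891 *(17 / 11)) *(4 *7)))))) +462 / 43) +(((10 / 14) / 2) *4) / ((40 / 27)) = 24522069157 / 19375155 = 1265.65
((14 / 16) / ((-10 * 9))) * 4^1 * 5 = -7 / 36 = -0.19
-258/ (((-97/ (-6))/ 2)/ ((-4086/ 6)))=2108376/ 97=21735.84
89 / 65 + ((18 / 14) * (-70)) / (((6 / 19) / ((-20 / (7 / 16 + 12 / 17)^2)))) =27419680169 / 6286865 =4361.42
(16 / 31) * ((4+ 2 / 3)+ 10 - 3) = 560 / 93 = 6.02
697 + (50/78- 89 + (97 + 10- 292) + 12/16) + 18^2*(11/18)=97093/156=622.39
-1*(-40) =40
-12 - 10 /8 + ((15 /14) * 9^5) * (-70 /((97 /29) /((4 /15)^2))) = -94166.98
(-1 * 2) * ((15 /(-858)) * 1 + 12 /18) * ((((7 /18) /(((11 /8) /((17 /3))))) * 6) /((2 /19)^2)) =-47856326 /42471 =-1126.80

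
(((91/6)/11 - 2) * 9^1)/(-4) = 123/88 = 1.40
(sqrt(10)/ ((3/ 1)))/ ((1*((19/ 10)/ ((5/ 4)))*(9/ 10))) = 125*sqrt(10)/ 513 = 0.77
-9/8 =-1.12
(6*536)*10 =32160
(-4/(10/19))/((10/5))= -3.80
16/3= 5.33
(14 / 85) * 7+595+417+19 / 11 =948913 / 935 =1014.88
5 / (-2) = -5 / 2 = -2.50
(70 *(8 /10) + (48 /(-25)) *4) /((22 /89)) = 195.48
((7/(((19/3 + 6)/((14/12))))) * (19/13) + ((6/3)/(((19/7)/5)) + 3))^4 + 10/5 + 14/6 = 1149426450085193474611/334838930956081968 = 3432.77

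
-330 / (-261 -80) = 30 / 31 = 0.97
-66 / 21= -22 / 7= -3.14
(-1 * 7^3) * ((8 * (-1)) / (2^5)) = 85.75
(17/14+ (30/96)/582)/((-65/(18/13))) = -237561/9180080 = -0.03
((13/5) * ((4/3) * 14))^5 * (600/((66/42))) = 102815172032.83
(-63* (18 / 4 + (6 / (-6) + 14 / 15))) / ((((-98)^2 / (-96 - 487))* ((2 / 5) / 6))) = 99693 / 392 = 254.32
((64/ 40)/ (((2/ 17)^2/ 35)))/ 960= 2023/ 480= 4.21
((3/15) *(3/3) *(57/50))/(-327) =-0.00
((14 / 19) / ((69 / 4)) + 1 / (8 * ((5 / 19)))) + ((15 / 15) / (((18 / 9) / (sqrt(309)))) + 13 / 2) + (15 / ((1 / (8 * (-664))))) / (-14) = sqrt(309) / 2 + 2091785663 / 367080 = 5707.24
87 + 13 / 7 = 622 / 7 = 88.86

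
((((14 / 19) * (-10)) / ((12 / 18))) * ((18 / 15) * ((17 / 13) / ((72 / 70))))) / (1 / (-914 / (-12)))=-1903405 / 1482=-1284.35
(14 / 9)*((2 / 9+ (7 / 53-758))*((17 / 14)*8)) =-49149992 / 4293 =-11448.87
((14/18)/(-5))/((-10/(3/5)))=7/750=0.01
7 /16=0.44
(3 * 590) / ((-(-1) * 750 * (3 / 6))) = 118 / 25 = 4.72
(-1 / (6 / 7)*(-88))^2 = 94864 / 9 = 10540.44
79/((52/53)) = 4187/52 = 80.52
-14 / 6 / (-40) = 7 / 120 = 0.06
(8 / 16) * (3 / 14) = 3 / 28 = 0.11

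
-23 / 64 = -0.36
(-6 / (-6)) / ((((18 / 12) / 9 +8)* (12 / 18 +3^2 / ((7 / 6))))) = 9 / 616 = 0.01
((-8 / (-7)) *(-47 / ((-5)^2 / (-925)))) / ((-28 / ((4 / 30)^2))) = -13912 / 11025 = -1.26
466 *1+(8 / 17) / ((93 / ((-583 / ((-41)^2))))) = 1238465362 / 2657661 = 466.00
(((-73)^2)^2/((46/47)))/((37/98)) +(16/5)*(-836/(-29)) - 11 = 9483176633966/123395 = 76852195.26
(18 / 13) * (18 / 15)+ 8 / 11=1708 / 715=2.39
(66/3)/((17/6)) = 132/17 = 7.76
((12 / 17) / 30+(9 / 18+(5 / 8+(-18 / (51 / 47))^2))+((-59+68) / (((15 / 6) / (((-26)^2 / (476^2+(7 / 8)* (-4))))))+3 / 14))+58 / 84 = 277.23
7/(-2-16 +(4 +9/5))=-35/61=-0.57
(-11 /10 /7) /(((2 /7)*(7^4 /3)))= -33 /48020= -0.00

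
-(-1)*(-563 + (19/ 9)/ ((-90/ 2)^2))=-10260656/ 18225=-563.00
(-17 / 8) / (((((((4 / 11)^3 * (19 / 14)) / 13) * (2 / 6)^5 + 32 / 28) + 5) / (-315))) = 31522103613 / 289279448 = 108.97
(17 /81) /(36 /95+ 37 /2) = 190 /17091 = 0.01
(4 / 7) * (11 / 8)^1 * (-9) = -99 / 14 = -7.07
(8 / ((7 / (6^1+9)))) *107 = 12840 / 7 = 1834.29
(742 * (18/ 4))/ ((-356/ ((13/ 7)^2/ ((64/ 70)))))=-403065/ 11392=-35.38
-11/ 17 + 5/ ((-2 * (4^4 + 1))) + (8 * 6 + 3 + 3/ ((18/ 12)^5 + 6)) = 64064971/ 1267010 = 50.56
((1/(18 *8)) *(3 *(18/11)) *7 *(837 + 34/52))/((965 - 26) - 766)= 457359/395824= 1.16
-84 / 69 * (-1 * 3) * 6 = 504 / 23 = 21.91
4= 4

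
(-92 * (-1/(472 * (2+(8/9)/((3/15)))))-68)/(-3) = 465185/20532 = 22.66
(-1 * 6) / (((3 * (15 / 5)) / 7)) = -14 / 3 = -4.67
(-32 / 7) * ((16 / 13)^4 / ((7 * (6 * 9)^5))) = -65536 / 20081137508523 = -0.00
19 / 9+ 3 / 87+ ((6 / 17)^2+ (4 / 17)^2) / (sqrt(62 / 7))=26*sqrt(434) / 8959+ 560 / 261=2.21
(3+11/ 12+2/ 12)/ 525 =7/ 900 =0.01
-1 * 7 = -7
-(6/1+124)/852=-65/426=-0.15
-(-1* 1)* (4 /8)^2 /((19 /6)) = 3 /38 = 0.08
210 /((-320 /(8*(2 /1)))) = -21 /2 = -10.50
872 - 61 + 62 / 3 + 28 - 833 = 80 / 3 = 26.67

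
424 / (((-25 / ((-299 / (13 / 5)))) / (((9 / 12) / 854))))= 3657 / 2135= 1.71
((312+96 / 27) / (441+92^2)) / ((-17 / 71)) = -40328 / 272493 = -0.15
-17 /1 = -17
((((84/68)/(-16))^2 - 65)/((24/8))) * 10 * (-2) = 24042595/55488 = 433.29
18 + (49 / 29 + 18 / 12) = 1229 / 58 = 21.19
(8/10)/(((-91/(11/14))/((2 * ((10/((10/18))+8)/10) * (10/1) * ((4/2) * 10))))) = -352/49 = -7.18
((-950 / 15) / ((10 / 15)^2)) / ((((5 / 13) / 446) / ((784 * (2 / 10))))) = -25910102.40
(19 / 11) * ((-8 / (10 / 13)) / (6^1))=-494 / 165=-2.99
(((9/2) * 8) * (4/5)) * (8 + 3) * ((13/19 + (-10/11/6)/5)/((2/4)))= 7872/19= 414.32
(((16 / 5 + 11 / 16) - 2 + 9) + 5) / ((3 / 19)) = 24149 / 240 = 100.62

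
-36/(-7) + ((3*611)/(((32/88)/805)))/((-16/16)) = -113618361/28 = -4057798.61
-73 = -73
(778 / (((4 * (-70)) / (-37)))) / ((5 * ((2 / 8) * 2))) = 14393 / 350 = 41.12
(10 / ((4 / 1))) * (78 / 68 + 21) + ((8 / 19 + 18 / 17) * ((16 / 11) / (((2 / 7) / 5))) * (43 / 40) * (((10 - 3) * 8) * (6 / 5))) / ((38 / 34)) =3362078619 / 1350140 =2490.17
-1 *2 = -2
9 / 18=1 / 2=0.50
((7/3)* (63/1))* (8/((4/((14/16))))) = 1029/4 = 257.25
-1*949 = -949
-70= -70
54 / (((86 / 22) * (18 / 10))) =330 / 43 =7.67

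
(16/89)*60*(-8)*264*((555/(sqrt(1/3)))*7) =-7876915200*sqrt(3)/89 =-153294576.78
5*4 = 20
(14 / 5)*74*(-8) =-8288 / 5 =-1657.60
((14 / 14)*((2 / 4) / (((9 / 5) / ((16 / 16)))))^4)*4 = 625 / 26244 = 0.02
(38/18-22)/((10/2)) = -179/45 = -3.98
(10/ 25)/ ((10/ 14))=14/ 25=0.56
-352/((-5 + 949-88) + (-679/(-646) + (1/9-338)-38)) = -2046528/2797477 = -0.73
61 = 61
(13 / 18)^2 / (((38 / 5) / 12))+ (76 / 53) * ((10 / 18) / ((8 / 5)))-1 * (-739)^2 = -14848447939 / 27189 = -546119.68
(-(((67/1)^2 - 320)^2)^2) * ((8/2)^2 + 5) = -6343761914169141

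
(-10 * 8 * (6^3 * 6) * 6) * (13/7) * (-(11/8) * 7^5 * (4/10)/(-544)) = -333729396/17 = -19631140.94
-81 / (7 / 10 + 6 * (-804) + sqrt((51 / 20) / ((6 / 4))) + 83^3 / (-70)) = 19845 * sqrt(170) / 413520545197 + 2578200030 / 413520545197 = 0.01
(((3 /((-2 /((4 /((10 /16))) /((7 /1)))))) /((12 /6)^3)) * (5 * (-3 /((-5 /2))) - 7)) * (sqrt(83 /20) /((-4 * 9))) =-sqrt(415) /2100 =-0.01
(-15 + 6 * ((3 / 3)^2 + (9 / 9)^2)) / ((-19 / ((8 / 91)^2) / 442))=6528 / 12103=0.54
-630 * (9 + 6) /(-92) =4725 /46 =102.72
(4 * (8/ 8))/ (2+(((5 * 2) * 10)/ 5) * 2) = 2/ 21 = 0.10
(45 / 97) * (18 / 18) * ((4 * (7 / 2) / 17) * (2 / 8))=0.10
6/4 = 3/2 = 1.50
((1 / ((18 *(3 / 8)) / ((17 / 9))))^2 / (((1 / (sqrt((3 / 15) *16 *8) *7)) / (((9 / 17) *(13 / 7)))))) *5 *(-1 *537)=-5063552 *sqrt(10) / 2187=-7321.61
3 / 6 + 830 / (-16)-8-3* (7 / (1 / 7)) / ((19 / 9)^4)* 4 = -92765419 / 1042568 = -88.98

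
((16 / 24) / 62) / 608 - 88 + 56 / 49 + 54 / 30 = -168331453 / 1979040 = -85.06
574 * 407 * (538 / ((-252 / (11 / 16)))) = -49376833 / 144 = -342894.67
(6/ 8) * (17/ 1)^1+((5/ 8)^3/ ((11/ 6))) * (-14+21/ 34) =1050111/ 95744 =10.97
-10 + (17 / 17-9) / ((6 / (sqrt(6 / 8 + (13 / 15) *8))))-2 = -12-2 *sqrt(6915) / 45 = -15.70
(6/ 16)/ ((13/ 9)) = 27/ 104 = 0.26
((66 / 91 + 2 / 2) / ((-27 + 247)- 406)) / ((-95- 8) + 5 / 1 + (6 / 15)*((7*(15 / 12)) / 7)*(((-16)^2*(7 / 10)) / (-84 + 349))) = 208025 / 2190258252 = 0.00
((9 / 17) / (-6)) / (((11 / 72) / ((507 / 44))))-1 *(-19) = 25394 / 2057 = 12.35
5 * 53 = 265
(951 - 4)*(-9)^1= -8523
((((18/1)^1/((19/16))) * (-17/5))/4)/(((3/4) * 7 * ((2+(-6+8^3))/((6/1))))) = -2448/84455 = -0.03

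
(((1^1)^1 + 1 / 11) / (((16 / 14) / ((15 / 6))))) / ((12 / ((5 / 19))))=175 / 3344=0.05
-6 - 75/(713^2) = -3050289/508369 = -6.00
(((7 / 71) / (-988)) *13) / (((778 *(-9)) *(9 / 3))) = 7 / 113348376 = 0.00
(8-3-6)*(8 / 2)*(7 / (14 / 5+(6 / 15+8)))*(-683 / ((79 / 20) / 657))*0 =0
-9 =-9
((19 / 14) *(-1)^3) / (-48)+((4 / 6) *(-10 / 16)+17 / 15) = 2503 / 3360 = 0.74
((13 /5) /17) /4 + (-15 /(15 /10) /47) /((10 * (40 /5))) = 1137 /31960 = 0.04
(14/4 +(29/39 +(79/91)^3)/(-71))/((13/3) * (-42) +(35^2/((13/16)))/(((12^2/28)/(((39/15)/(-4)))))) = -3351762123/358794745946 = -0.01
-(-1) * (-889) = -889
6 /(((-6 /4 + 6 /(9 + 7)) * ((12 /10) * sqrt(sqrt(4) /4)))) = -40 * sqrt(2) /9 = -6.29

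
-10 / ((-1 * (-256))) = -5 / 128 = -0.04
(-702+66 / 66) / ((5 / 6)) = -4206 / 5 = -841.20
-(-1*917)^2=-840889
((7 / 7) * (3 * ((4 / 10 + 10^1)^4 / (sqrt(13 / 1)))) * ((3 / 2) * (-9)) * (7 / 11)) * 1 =-159449472 * sqrt(13) / 6875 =-83622.29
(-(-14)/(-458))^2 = 0.00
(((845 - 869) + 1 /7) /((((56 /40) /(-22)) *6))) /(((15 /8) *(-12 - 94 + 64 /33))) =-80828 /252399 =-0.32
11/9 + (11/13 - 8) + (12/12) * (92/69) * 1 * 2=-382/117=-3.26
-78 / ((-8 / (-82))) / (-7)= 114.21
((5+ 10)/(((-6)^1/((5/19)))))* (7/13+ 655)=-106525/247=-431.28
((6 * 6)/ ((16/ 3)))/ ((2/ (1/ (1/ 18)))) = 243/ 4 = 60.75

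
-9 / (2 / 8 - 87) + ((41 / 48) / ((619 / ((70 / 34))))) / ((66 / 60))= 102500317 / 963990984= 0.11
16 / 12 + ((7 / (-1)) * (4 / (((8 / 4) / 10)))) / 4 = -101 / 3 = -33.67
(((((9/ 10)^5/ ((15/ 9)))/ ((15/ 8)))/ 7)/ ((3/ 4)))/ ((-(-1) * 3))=6561/ 546875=0.01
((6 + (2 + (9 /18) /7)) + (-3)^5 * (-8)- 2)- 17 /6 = 1947.24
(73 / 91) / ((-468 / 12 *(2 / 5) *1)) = -365 / 7098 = -0.05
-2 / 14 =-1 / 7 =-0.14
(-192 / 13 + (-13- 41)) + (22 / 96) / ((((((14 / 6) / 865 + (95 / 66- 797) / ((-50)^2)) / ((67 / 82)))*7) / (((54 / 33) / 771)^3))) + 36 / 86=-6147141779950921342146 / 89935412870388868783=-68.35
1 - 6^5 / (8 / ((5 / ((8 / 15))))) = -18223 / 2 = -9111.50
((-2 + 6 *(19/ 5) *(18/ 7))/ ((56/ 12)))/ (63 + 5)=2973/ 16660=0.18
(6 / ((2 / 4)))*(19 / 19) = 12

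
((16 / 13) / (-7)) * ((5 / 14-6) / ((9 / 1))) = 632 / 5733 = 0.11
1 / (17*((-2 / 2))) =-1 / 17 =-0.06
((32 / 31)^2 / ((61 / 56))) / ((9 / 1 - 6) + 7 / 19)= 17024 / 58621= 0.29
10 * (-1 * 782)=-7820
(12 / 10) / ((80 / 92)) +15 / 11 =1509 / 550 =2.74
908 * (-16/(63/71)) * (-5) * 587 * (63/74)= 1513708640/37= 40911044.32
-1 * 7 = -7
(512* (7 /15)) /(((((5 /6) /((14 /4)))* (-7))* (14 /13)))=-3328 /25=-133.12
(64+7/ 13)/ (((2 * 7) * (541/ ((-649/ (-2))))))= 544511/ 196924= 2.77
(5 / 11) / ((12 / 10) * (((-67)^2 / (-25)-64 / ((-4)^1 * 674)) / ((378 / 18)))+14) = 1474375 / 12133704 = 0.12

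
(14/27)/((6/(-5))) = -35/81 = -0.43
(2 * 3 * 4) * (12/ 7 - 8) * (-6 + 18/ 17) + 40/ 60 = 746.08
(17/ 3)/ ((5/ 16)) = 272/ 15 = 18.13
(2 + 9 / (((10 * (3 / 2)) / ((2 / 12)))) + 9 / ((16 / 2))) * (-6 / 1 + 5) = -129 / 40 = -3.22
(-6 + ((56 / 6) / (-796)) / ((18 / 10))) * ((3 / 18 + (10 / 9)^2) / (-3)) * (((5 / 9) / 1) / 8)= 36629855 / 188012016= 0.19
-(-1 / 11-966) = 10627 / 11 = 966.09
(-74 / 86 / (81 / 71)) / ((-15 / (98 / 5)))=257446 / 261225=0.99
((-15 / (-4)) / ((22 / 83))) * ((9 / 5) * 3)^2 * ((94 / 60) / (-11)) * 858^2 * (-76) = 82183814271 / 25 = 3287352570.84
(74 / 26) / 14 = 37 / 182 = 0.20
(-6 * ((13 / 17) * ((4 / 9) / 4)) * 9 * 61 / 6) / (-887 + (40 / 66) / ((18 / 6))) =78507 / 1492481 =0.05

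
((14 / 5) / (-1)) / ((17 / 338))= -4732 / 85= -55.67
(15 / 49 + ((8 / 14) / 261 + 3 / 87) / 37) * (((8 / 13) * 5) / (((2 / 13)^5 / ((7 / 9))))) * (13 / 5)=13489445983 / 608391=22172.33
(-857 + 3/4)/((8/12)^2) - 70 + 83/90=-1436861/720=-1995.64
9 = 9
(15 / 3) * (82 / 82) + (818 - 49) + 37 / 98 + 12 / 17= 1291289 / 1666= 775.08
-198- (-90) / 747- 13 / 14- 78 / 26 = -234501 / 1162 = -201.81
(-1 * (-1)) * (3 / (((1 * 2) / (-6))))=-9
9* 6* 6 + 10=334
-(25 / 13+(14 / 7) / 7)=-201 / 91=-2.21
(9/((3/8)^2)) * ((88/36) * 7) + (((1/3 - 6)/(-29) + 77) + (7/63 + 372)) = 403093/261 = 1544.42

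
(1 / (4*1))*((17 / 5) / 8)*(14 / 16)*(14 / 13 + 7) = 2499 / 3328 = 0.75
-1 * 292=-292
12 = 12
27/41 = 0.66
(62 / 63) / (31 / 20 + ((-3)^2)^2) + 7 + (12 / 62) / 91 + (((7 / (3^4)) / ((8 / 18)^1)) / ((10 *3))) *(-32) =329210309 / 48366045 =6.81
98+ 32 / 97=9538 / 97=98.33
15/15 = 1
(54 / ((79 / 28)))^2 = 2286144 / 6241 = 366.31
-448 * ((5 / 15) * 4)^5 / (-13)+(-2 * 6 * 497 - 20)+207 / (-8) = -148211545 / 25272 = -5864.65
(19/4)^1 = 19/4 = 4.75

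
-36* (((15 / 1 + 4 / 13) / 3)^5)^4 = -5153139370418716.09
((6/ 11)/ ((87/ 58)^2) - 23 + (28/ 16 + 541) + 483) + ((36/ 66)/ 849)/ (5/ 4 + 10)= 51092437/ 50940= 1002.99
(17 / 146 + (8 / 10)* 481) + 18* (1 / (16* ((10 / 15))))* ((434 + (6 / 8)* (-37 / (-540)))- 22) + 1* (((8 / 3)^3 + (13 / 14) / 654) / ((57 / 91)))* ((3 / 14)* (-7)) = 1081382272319 / 1044976896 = 1034.84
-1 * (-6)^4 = -1296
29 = 29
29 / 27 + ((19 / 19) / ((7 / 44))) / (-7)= 233 / 1323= 0.18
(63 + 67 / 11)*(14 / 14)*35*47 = 1250200 / 11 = 113654.55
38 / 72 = 0.53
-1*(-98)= 98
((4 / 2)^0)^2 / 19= 1 / 19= 0.05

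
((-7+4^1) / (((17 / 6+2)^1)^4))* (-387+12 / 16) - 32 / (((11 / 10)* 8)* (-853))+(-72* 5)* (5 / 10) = -1180436054480 / 6636417623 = -177.87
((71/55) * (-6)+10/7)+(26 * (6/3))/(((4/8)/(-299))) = -11974392/385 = -31102.32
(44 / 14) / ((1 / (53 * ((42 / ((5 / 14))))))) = 97944 / 5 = 19588.80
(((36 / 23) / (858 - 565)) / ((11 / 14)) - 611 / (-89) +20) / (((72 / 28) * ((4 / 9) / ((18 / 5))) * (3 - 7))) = -2233819917 / 105559696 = -21.16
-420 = -420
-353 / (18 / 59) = -20827 / 18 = -1157.06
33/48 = 11/16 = 0.69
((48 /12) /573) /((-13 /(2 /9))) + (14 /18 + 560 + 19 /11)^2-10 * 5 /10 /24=61601269442179 /194687064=316411.72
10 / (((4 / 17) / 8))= 340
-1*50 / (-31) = 50 / 31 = 1.61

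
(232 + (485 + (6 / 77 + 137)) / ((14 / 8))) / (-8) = -39581 / 539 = -73.43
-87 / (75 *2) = -29 / 50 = -0.58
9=9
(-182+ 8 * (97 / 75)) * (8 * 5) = -102992 / 15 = -6866.13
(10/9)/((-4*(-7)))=5/126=0.04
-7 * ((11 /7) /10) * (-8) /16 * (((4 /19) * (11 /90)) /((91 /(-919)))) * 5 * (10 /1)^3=-11119900 /15561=-714.60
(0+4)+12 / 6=6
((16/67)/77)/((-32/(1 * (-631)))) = 631/10318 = 0.06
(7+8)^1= 15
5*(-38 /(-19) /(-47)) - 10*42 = -19750 /47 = -420.21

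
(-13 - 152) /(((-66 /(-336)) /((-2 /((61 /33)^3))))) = 60374160 /226981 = 265.99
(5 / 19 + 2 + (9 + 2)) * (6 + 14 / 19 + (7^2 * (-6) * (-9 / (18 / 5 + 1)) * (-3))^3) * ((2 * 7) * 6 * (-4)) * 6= 603514856819414227968 / 4392287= 137403329249526.32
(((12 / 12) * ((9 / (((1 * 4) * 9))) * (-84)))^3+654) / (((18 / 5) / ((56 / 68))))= -100415 / 51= -1968.92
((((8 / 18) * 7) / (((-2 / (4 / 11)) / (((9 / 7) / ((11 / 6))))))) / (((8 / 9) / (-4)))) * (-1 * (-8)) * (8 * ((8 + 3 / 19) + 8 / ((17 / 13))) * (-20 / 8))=-159356160 / 39083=-4077.38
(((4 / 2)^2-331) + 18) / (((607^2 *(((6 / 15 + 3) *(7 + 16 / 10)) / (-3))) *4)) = 23175 / 1077344876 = 0.00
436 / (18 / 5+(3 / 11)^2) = 263780 / 2223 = 118.66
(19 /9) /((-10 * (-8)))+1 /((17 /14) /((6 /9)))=7043 /12240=0.58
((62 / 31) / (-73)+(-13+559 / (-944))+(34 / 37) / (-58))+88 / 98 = -12.74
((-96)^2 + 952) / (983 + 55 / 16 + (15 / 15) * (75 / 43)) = 6995584 / 679869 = 10.29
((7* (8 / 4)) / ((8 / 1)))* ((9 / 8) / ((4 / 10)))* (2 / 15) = 21 / 32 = 0.66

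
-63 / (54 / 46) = -53.67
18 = 18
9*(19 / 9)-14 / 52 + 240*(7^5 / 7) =14982727 / 26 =576258.73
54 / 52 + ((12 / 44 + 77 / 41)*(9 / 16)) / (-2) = 40671 / 93808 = 0.43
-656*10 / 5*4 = -5248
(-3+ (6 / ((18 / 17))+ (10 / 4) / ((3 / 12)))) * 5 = 190 / 3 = 63.33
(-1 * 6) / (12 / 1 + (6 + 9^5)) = -2 / 19689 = -0.00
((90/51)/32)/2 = 15/544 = 0.03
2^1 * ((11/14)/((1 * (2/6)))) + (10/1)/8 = 167/28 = 5.96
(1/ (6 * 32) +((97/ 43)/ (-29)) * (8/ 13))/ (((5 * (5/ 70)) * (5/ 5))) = -0.12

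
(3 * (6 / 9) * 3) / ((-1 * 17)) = -6 / 17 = -0.35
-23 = -23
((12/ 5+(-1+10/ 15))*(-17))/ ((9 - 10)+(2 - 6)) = 527/ 75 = 7.03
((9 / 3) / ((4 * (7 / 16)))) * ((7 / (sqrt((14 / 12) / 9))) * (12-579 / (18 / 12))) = -12465.24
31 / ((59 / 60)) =1860 / 59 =31.53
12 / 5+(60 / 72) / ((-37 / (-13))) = 2989 / 1110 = 2.69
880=880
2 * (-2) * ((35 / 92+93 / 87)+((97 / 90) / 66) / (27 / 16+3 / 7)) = -1368217603 / 234747315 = -5.83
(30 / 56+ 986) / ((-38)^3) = -27623 / 1536416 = -0.02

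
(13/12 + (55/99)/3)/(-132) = -137/14256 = -0.01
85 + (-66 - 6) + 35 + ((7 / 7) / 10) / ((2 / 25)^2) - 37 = 213 / 8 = 26.62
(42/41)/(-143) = -42/5863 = -0.01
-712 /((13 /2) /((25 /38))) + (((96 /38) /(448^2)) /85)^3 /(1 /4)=-1947296691836472524799649 /27021476566494871552000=-72.06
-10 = -10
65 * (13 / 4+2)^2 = 28665 / 16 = 1791.56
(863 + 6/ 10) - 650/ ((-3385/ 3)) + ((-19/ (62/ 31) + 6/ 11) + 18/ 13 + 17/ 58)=12028804547/ 14037595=856.90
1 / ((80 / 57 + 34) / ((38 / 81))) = 361 / 27243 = 0.01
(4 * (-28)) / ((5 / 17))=-1904 / 5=-380.80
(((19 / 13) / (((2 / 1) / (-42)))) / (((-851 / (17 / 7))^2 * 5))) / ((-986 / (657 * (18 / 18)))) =636633 / 19111664390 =0.00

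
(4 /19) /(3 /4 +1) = 0.12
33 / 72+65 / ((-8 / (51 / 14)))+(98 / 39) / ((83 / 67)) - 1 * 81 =-39195161 / 362544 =-108.11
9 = 9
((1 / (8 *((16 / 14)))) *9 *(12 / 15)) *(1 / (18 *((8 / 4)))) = 7 / 320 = 0.02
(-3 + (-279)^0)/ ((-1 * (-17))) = -2/ 17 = -0.12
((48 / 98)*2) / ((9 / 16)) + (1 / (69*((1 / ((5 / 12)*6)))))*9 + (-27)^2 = 4943479 / 6762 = 731.07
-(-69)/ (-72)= -23/ 24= -0.96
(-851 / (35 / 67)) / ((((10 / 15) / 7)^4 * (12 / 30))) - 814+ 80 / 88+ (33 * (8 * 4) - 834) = -17425344485 / 352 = -49503819.56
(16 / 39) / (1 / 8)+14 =674 / 39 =17.28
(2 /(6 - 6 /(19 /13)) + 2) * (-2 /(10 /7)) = -77 /18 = -4.28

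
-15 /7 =-2.14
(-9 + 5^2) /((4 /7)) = 28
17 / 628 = 0.03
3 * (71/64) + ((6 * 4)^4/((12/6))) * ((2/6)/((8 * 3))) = 147669/64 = 2307.33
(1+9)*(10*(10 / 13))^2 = 591.72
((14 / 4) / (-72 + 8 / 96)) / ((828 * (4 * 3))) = -7 / 1429128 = -0.00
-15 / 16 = -0.94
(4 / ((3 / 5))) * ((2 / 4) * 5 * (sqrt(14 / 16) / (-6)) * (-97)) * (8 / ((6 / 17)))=41225 * sqrt(14) / 27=5712.96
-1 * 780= -780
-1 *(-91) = 91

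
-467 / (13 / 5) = -2335 / 13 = -179.62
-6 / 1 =-6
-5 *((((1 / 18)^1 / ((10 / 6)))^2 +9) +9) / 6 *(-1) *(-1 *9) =-16201 / 120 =-135.01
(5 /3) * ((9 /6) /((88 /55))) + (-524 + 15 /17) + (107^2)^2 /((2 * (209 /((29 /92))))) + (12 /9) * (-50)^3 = -268064346565 /3922512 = -68339.97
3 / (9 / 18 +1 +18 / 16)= 8 / 7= 1.14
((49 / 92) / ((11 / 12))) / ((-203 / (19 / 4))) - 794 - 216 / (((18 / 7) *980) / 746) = -881275709 / 1027180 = -857.96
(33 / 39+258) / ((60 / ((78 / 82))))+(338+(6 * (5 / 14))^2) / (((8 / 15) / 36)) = 185865067 / 8036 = 23129.05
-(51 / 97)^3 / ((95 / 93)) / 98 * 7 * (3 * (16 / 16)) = -37009629 / 1213855090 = -0.03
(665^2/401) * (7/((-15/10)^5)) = -99058400/97443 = -1016.58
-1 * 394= -394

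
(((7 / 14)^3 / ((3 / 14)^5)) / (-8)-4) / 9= -18751 / 4374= -4.29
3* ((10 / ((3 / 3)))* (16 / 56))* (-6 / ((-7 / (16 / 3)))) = 1920 / 49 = 39.18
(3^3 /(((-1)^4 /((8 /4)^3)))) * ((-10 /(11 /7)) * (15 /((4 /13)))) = -737100 /11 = -67009.09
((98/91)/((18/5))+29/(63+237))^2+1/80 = 11578643/68445000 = 0.17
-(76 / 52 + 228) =-2983 / 13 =-229.46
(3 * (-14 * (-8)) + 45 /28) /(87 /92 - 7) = -217419 /3899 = -55.76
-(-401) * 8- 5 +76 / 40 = 3204.90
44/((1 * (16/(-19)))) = -209/4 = -52.25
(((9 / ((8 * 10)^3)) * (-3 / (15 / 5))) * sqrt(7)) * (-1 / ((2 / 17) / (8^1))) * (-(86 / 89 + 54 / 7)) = -25857 * sqrt(7) / 2492000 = -0.03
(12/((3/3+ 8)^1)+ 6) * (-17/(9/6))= -748/9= -83.11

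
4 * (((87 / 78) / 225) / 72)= 29 / 105300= 0.00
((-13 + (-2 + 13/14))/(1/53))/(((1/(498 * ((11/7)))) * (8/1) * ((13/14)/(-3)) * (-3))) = -78565.66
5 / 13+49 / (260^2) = 26049 / 67600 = 0.39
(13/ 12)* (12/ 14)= 13/ 14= 0.93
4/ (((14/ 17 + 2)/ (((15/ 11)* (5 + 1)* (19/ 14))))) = 15.73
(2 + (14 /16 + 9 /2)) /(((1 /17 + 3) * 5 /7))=7021 /2080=3.38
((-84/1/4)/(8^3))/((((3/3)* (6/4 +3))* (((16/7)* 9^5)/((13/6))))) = -637/4353564672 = -0.00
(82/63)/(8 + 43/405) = 0.16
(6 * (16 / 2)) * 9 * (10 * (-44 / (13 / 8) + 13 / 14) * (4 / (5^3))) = -8223552 / 2275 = -3614.75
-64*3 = -192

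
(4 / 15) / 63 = 4 / 945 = 0.00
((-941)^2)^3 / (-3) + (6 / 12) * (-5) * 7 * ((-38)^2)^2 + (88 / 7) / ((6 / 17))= -1619998177371488073 / 7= -231428311053069724.71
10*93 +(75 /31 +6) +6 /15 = 145517 /155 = 938.82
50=50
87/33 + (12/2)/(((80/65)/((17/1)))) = 7525/88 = 85.51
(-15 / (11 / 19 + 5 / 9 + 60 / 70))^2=56.72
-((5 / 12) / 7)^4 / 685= -125 / 6820837632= -0.00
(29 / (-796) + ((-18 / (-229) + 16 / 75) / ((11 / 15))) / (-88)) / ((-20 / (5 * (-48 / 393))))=-4516698 / 3611729605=-0.00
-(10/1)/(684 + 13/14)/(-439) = 0.00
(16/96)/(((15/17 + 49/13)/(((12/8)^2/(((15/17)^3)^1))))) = 1085773/9252000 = 0.12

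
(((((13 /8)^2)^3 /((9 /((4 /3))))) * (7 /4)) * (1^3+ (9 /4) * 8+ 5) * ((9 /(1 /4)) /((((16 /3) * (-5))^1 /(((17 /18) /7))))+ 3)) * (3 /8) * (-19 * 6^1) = -72358693719 /5242880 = -13801.33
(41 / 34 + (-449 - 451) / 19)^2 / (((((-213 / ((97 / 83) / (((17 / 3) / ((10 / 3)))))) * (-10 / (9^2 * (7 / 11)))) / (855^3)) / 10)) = 12830583441476233125 / 57904618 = 221581350238.36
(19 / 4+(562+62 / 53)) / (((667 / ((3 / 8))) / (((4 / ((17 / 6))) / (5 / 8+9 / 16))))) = 4334364 / 11418373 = 0.38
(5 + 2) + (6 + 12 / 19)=259 / 19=13.63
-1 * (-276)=276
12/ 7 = 1.71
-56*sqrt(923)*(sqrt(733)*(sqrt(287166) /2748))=-14*sqrt(194284741794) /687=-8982.36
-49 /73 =-0.67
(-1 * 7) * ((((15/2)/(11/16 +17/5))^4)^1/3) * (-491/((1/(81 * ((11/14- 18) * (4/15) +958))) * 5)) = 28312144128000000/141158161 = 200570366.80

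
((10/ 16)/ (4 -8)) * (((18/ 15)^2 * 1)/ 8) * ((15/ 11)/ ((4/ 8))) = -27/ 352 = -0.08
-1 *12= -12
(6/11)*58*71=24708/11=2246.18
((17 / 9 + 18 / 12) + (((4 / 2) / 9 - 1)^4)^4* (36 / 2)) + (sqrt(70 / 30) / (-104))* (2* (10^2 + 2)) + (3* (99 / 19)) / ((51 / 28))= 1635138824368755131 / 133005671333143254 - 17* sqrt(21) / 26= 9.30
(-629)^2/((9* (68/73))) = 1698929/36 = 47192.47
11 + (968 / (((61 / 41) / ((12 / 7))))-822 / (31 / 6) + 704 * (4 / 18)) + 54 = 140303089 / 119133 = 1177.70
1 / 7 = 0.14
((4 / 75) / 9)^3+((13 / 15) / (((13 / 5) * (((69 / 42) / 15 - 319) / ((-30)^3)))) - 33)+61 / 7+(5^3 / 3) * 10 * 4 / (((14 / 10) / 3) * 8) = 64928522799610591 / 144168441046875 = 450.37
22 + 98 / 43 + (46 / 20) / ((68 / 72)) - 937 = -3327094 / 3655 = -910.29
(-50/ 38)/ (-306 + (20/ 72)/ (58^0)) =450/ 104557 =0.00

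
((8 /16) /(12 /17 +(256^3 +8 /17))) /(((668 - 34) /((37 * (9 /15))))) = 1887 /1808248467280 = 0.00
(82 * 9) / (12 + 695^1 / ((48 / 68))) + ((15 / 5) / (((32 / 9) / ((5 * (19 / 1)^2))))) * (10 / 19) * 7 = 1073760921 / 191344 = 5611.68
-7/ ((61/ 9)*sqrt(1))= -63/ 61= -1.03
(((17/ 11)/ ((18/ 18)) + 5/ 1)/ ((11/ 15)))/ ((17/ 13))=6.83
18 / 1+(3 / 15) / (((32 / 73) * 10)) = 18.05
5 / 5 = 1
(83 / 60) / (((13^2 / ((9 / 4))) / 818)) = 15.07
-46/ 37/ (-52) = 23/ 962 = 0.02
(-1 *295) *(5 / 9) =-1475 / 9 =-163.89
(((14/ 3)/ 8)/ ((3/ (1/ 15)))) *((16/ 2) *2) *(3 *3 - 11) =-0.41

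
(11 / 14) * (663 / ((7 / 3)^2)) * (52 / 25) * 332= 566578584 / 8575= 66073.30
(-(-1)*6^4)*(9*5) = 58320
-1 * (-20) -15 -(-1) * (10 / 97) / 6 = 5.02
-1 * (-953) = 953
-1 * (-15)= 15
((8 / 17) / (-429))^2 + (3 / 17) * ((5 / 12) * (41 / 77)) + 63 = 93881674963 / 1489259772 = 63.04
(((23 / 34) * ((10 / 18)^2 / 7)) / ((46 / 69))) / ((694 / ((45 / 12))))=2875 / 11892384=0.00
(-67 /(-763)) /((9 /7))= 67 /981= 0.07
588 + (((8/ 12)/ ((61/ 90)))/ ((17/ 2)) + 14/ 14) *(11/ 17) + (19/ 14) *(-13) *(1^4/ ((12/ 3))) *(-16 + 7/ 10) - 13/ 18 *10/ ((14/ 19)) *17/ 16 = 114757387747/ 177700320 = 645.79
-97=-97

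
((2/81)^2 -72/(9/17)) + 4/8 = -1778023/13122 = -135.50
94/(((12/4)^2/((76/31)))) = 7144/279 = 25.61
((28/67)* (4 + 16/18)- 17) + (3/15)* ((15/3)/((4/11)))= -29443/2412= -12.21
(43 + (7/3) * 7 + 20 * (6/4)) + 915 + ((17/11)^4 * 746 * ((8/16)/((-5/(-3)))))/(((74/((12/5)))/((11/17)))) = 1031.13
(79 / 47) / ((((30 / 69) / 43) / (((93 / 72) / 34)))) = 2422061 / 383520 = 6.32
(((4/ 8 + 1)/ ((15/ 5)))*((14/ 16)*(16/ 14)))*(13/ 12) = 13/ 24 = 0.54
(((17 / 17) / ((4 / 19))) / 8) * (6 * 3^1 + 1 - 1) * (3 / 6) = 171 / 32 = 5.34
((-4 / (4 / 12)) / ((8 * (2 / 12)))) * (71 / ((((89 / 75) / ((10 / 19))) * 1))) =-479250 / 1691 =-283.41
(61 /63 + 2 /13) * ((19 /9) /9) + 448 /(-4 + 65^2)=1641631 /4444713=0.37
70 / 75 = 0.93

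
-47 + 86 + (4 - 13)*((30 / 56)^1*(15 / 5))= 687 / 28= 24.54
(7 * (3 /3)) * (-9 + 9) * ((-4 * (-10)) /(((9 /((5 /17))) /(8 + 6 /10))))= 0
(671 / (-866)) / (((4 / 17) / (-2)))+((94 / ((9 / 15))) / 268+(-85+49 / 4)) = -11415143 / 174066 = -65.58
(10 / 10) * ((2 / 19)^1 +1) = 21 / 19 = 1.11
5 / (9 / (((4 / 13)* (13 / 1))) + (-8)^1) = -20 / 23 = -0.87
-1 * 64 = -64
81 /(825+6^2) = 0.09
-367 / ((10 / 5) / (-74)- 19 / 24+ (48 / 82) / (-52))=173702568 / 392819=442.19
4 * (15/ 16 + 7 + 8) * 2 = 255/ 2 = 127.50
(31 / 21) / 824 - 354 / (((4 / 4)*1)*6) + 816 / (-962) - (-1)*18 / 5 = -56.25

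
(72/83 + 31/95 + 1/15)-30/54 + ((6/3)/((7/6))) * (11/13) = 13919473/6457815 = 2.16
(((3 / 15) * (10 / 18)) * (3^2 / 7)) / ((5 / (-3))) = -3 / 35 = -0.09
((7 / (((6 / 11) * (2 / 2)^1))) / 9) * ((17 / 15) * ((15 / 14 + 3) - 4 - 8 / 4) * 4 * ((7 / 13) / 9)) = -1309 / 1755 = -0.75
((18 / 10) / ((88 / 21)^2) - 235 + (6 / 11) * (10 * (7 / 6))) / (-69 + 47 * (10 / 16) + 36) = 63.04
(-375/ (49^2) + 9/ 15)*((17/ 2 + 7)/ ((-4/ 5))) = -20646/ 2401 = -8.60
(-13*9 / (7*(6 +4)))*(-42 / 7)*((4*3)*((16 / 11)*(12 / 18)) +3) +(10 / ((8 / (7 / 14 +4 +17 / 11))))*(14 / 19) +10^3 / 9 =47423 / 180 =263.46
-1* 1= -1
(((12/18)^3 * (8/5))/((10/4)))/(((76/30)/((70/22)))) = 448/1881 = 0.24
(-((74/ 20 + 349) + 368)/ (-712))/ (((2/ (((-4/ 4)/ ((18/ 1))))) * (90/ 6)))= -7207/ 3844800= -0.00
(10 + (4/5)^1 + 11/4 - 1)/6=2.09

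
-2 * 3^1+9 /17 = -93 /17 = -5.47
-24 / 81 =-8 / 27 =-0.30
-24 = -24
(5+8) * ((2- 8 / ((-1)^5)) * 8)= 1040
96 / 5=19.20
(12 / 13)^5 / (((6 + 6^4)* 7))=0.00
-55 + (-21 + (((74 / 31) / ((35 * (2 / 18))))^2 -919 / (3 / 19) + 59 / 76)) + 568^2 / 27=14624094225637 / 2415665700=6053.86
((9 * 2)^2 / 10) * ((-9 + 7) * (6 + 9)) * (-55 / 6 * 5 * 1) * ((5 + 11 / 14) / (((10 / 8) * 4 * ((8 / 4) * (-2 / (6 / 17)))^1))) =-1082565 / 238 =-4548.59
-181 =-181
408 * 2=816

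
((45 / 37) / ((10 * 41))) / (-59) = -9 / 179006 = -0.00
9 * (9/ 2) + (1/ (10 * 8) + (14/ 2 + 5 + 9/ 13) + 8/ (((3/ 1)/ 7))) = 224239/ 3120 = 71.87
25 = 25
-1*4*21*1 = -84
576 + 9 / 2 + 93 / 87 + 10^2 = 39531 / 58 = 681.57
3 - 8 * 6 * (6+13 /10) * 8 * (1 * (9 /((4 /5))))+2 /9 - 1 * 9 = -283876 /9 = -31541.78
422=422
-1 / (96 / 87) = -29 / 32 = -0.91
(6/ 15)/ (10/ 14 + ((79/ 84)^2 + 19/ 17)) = 0.15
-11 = -11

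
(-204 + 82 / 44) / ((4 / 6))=-13341 / 44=-303.20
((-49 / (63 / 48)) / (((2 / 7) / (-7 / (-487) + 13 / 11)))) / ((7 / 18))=-2153088 / 5357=-401.92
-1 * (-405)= 405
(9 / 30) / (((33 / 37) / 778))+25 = 15768 / 55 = 286.69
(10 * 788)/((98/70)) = 39400/7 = 5628.57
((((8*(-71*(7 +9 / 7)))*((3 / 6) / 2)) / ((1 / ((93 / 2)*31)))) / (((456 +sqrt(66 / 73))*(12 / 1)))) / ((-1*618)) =2744455513 / 5472123951 - 1978699*sqrt(4818) / 131330974824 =0.50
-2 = -2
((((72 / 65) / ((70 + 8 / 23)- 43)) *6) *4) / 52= 9936 / 531505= 0.02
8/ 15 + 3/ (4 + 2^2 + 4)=47/ 60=0.78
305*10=3050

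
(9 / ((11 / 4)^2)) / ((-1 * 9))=-16 / 121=-0.13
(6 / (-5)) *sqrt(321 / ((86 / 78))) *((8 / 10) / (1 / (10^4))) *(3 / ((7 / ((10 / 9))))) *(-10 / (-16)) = -60000 *sqrt(59813) / 301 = -48750.89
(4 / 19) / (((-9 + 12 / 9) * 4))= -3 / 437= -0.01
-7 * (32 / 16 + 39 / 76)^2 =-255367 / 5776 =-44.21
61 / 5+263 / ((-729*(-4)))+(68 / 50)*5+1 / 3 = 56639 / 2916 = 19.42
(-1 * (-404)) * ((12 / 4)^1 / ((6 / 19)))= 3838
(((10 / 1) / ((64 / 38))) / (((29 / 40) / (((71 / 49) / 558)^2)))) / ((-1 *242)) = -2394475 / 10493102554704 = -0.00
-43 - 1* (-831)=788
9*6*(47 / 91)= 2538 / 91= 27.89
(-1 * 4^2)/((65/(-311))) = 4976/65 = 76.55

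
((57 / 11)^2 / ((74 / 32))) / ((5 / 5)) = 51984 / 4477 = 11.61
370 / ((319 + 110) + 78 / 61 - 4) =22570 / 26003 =0.87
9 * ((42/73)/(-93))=-0.06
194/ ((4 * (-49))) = -97/ 98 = -0.99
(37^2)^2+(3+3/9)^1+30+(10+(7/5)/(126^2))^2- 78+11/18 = 1874216.95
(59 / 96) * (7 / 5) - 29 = -13507 / 480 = -28.14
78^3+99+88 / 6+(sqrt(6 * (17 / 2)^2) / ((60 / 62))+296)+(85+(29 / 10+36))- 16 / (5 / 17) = 527 * sqrt(6) / 60+2850187 / 6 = 475052.68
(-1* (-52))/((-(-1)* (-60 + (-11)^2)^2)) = 52/3721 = 0.01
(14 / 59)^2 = 196 / 3481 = 0.06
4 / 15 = 0.27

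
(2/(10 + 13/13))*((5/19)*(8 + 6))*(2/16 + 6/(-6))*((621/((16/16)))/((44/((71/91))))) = -1543185/239096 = -6.45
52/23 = 2.26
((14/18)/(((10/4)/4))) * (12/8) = 28/15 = 1.87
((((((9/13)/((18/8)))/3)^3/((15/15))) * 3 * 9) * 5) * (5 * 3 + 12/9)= 2.38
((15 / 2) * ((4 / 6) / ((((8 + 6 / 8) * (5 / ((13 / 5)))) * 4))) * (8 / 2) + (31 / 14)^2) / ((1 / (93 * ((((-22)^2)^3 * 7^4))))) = 3291331225558992 / 25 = 131653249022359.68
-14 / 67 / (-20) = 7 / 670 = 0.01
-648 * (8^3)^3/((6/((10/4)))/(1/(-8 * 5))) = 905969664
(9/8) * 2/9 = 1/4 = 0.25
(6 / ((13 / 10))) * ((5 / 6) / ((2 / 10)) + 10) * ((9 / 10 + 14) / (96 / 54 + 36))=1341 / 52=25.79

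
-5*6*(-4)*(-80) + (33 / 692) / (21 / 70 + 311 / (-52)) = -2453003745 / 255521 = -9600.01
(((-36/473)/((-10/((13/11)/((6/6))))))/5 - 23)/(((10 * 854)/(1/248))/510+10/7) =-1067962287/192908249050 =-0.01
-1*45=-45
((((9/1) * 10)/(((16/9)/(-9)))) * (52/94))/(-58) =47385/10904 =4.35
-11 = -11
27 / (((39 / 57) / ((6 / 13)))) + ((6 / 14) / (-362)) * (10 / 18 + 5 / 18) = 18.21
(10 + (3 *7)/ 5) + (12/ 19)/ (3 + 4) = 9503/ 665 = 14.29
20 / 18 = 10 / 9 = 1.11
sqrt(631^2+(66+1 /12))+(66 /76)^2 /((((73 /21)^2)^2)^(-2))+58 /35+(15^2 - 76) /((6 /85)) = 35*sqrt(11703) /6+552006256253358899 /30342338287380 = 18823.66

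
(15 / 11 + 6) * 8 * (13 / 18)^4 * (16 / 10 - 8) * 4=-1827904 / 4455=-410.30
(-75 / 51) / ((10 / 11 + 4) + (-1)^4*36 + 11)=-275 / 9707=-0.03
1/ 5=0.20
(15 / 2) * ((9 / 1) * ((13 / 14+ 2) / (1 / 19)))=105165 / 28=3755.89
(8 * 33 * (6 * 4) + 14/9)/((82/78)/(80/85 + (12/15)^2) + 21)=166094656/567793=292.53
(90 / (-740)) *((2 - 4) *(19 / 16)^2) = 3249 / 9472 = 0.34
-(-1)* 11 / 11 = 1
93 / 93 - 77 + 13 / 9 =-74.56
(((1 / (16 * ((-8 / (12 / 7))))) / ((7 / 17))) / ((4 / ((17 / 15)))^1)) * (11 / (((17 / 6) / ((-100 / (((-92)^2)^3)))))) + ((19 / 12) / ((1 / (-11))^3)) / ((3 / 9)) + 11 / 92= -3005429040091165963 / 475382321053696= -6322.13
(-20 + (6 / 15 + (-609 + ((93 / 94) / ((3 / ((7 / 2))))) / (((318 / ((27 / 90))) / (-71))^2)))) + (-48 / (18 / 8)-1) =-412499941349 / 633710400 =-650.93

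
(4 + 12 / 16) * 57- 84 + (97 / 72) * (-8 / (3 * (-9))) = 181909 / 972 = 187.15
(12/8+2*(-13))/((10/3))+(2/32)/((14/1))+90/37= -203599/41440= -4.91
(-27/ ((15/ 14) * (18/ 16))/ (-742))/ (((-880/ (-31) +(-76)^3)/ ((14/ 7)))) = -31/ 225372165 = -0.00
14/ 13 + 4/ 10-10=-554/ 65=-8.52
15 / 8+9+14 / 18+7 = 1343 / 72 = 18.65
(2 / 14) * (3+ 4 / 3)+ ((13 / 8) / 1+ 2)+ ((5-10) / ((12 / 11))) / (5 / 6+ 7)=28891 / 7896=3.66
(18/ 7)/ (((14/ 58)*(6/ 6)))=522/ 49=10.65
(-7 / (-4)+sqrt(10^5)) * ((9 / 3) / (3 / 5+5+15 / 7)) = 735 / 1084+10500 * sqrt(10) / 271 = 123.20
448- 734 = -286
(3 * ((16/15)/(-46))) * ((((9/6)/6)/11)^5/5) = -1/11853353600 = -0.00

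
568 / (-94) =-284 / 47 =-6.04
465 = 465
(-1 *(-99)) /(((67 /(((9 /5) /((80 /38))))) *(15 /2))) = 5643 /33500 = 0.17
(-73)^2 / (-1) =-5329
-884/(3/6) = -1768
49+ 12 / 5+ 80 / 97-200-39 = -90586 / 485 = -186.78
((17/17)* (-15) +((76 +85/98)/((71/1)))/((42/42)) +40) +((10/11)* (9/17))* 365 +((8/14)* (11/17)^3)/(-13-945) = 36339163376343/180118941926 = 201.75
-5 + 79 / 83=-336 / 83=-4.05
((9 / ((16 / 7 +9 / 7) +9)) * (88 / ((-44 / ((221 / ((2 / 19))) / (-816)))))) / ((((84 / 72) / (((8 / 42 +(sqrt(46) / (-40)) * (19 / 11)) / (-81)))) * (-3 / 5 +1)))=-1235 / 66528 +4693 * sqrt(46) / 1115136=0.01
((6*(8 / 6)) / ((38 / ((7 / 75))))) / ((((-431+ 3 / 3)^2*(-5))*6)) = -7 / 1976118750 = -0.00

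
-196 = -196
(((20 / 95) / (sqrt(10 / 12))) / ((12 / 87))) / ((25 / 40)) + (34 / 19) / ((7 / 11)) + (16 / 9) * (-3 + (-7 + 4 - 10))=-30682 / 1197 + 232 * sqrt(30) / 475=-22.96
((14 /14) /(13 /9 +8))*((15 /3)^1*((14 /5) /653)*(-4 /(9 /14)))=-0.01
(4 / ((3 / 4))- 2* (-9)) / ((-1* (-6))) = 3.89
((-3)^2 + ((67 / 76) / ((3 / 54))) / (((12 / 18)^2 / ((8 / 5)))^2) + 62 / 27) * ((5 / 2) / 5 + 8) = 47300749 / 25650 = 1844.08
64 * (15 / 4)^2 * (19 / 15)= 1140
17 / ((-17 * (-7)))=1 / 7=0.14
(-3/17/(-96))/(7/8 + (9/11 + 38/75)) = 0.00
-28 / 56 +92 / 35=149 / 70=2.13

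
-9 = -9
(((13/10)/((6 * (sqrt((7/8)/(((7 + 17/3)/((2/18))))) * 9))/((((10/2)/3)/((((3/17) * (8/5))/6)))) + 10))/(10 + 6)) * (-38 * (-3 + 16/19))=140706875/211154624 - 94095 * sqrt(399)/211154624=0.66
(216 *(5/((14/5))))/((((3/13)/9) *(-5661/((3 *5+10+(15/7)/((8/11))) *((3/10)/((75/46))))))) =-842283/61642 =-13.66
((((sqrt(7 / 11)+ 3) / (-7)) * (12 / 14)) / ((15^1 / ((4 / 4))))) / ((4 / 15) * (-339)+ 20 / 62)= 31 * sqrt(77) / 3762759+ 31 / 114023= 0.00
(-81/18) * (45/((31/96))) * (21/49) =-58320/217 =-268.76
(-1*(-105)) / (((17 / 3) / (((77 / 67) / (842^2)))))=24255 / 807509996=0.00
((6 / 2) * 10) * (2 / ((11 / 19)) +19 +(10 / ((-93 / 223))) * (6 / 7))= 136170 / 2387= 57.05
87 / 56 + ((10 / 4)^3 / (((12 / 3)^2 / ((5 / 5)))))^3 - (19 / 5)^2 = -4387543029 / 367001600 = -11.96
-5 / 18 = -0.28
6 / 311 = 0.02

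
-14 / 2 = -7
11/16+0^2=11/16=0.69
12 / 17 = 0.71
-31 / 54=-0.57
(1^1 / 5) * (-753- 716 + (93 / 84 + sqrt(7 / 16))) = -41101 / 140 + sqrt(7) / 20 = -293.45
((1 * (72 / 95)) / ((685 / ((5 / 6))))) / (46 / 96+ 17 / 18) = 1728 / 2668075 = 0.00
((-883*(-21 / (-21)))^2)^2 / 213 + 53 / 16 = 9726638998825 / 3408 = 2854060739.09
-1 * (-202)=202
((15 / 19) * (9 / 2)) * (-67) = -9045 / 38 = -238.03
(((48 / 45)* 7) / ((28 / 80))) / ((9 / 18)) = 128 / 3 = 42.67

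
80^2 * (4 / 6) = 12800 / 3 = 4266.67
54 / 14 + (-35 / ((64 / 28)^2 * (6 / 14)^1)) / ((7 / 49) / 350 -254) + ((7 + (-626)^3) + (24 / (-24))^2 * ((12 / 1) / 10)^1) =-2051735391941475833 / 8363698560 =-245314363.88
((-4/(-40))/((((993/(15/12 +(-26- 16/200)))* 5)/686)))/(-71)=851669/176257500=0.00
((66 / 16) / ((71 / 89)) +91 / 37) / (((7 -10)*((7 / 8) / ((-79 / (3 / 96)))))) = 405382496 / 55167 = 7348.28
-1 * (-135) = 135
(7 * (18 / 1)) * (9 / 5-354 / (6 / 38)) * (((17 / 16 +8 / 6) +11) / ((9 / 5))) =-50415701 / 24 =-2100654.21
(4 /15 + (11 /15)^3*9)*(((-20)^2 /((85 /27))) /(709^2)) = 206064 /213639425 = 0.00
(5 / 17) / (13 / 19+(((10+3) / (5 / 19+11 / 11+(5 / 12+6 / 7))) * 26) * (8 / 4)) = 384655 / 349378237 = 0.00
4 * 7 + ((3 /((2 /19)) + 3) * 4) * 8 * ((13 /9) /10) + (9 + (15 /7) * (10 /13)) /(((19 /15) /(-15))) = 21613 /455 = 47.50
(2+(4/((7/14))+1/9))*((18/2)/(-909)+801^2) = 5896954700/909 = 6487298.90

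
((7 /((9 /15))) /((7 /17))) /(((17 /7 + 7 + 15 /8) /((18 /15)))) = 1904 /633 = 3.01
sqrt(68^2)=68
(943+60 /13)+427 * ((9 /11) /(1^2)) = 185468 /143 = 1296.98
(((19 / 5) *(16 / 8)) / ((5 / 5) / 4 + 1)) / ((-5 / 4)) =-608 / 125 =-4.86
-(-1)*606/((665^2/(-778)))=-471468/442225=-1.07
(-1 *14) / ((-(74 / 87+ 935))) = 1218 / 81419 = 0.01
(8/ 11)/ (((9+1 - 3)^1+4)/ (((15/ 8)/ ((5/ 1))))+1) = 24/ 1001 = 0.02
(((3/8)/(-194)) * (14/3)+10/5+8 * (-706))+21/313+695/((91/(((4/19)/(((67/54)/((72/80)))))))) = -158826343823845/28136874584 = -5644.78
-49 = -49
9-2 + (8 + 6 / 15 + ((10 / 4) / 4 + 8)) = 961 / 40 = 24.02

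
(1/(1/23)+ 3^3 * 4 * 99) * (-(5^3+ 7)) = -1414380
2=2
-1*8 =-8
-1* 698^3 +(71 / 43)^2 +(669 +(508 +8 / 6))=-1886352819086 / 5547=-340067210.94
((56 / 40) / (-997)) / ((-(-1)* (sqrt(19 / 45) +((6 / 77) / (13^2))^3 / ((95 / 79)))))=45009820628385388776 / 166031520146880116267142040619627 - 36812140876149315754261213029* sqrt(95) / 166031520146880116267142040619627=-0.00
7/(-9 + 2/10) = -35/44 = -0.80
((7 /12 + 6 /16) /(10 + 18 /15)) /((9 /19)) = 2185 /12096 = 0.18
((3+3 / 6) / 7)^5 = 1 / 32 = 0.03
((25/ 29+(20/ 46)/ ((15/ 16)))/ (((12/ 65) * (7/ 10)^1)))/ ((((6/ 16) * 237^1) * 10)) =49270/ 4268133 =0.01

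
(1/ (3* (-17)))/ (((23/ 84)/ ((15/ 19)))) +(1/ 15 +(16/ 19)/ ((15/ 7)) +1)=156356/ 111435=1.40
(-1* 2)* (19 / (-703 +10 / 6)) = 57 / 1052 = 0.05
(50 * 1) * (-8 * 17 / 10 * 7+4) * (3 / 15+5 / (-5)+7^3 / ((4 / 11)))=-4297572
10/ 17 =0.59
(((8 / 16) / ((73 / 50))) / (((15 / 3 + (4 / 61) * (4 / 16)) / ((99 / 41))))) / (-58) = -16775 / 5902196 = -0.00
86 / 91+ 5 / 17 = 1917 / 1547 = 1.24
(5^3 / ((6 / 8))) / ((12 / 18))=250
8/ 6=1.33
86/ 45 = 1.91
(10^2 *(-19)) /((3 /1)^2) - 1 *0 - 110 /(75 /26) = -11216 /45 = -249.24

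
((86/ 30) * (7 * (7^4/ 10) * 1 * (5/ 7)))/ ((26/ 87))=2994047/ 260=11515.57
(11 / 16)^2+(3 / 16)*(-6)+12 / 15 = 0.15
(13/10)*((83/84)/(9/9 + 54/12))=1079/4620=0.23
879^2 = 772641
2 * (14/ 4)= 7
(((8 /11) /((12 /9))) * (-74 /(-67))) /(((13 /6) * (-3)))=-888 /9581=-0.09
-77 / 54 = -1.43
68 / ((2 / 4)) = 136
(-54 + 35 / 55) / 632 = -587 / 6952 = -0.08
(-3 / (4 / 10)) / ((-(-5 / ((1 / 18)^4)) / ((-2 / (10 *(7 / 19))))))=19 / 2449440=0.00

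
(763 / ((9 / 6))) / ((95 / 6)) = 3052 / 95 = 32.13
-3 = -3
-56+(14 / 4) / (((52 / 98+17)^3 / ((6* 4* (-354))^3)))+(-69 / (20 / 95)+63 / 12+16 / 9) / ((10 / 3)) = -15151345860263819047 / 38030386740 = -398401046.09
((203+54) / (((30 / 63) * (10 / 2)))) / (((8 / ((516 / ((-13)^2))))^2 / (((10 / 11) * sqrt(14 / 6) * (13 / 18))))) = 3326351 * sqrt(21) / 966680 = 15.77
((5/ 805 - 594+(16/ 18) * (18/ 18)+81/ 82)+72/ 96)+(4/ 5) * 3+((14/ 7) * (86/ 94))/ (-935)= -6150553170943/ 10442914020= -588.97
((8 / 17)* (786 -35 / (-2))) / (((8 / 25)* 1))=40175 / 34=1181.62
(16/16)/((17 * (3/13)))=0.25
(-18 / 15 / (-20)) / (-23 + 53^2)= 3 / 139300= 0.00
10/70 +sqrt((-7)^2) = 50/7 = 7.14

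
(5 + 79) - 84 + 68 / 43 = 68 / 43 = 1.58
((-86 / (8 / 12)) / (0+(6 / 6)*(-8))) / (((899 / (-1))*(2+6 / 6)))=-43 / 7192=-0.01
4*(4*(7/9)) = 112/9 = 12.44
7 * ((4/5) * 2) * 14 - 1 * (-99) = 255.80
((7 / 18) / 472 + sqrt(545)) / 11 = 7 / 93456 + sqrt(545) / 11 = 2.12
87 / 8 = 10.88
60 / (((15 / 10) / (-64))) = -2560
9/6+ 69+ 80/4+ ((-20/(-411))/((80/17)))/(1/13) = 149003/1644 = 90.63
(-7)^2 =49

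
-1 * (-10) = 10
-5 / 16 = -0.31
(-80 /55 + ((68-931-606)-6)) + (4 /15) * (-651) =-90753 /55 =-1650.05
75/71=1.06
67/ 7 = 9.57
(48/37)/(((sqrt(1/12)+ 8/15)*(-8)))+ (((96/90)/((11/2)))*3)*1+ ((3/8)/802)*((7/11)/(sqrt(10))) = 21*sqrt(10)/705760+ 55904/368335+ 900*sqrt(3)/6697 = 0.38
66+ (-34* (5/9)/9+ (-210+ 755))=49321/81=608.90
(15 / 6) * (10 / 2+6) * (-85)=-2337.50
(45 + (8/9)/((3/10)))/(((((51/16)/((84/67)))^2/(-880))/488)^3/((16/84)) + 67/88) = 473813342460361090494663743242240000/7521308674190707773288922422115959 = 63.00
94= 94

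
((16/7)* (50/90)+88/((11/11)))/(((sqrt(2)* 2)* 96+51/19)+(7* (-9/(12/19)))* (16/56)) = 23294608/738506097+519747584* sqrt(2)/2215518291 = 0.36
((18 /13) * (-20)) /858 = -60 /1859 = -0.03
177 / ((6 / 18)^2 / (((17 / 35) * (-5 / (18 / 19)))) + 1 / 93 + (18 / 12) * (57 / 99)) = 116971866 / 549203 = 212.98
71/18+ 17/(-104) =3.78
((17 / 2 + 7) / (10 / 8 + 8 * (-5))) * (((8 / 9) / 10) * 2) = -16 / 225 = -0.07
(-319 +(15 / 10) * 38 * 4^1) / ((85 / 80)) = -1456 / 17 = -85.65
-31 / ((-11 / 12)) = 372 / 11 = 33.82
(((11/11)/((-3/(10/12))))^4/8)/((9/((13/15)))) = 1625/22674816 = 0.00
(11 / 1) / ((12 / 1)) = 11 / 12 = 0.92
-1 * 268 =-268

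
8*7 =56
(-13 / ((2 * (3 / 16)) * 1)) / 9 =-104 / 27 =-3.85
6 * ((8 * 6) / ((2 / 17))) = 2448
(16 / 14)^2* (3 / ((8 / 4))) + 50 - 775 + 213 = -24992 / 49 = -510.04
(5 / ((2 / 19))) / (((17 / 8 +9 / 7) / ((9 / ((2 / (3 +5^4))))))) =7517160 / 191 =39356.86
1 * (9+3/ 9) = 28/ 3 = 9.33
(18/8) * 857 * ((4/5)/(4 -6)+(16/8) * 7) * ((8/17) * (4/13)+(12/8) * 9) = 46517103/130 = 357823.87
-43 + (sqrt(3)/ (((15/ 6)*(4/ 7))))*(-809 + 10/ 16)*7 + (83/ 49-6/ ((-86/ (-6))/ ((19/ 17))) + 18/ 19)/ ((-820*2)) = -6903.72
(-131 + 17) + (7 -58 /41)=-4445 /41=-108.41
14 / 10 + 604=3027 / 5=605.40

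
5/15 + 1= 4/3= 1.33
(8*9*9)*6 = 3888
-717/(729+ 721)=-717/1450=-0.49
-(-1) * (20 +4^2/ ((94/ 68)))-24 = 356/ 47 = 7.57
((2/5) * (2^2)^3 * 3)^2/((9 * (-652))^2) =1024/5978025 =0.00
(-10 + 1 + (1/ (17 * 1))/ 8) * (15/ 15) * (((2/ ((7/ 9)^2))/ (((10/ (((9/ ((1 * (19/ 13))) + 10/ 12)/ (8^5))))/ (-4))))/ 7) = 26317737/ 72606679040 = 0.00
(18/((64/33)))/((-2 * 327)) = -99/6976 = -0.01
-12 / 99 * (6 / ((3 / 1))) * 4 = -32 / 33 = -0.97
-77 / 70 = -11 / 10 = -1.10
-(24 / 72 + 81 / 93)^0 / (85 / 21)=-21 / 85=-0.25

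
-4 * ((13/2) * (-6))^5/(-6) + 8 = -60149458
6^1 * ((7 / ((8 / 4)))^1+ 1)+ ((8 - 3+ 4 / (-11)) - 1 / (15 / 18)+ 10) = 2224 / 55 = 40.44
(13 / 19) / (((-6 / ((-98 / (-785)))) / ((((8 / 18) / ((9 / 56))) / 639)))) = -142688 / 2315956455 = -0.00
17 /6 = 2.83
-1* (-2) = 2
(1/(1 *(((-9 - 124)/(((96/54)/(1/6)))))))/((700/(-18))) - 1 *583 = -13569277/23275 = -583.00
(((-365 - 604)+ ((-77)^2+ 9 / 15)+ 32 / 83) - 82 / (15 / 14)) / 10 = 6081143 / 12450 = 488.45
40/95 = 0.42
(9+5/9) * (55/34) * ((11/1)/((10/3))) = 5203/102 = 51.01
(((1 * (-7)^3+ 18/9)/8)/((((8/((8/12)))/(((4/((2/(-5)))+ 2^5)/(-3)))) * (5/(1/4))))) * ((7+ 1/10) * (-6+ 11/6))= -266321/6912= -38.53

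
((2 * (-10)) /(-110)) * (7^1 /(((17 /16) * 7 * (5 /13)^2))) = 5408 /4675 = 1.16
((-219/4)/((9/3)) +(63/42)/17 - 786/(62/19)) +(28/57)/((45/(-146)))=-1409212669/5407020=-260.63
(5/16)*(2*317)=1585/8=198.12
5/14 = 0.36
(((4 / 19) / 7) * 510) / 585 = 136 / 5187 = 0.03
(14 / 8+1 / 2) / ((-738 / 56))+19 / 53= 408 / 2173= 0.19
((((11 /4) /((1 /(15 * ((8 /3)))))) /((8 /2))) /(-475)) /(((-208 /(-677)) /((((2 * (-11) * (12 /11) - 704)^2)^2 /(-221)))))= 386785503104 /1615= 239495667.56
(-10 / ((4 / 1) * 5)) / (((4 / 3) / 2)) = -3 / 4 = -0.75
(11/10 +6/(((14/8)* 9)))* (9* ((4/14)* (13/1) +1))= 30789/490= 62.83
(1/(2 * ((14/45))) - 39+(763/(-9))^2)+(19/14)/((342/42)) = 16216303/2268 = 7150.05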